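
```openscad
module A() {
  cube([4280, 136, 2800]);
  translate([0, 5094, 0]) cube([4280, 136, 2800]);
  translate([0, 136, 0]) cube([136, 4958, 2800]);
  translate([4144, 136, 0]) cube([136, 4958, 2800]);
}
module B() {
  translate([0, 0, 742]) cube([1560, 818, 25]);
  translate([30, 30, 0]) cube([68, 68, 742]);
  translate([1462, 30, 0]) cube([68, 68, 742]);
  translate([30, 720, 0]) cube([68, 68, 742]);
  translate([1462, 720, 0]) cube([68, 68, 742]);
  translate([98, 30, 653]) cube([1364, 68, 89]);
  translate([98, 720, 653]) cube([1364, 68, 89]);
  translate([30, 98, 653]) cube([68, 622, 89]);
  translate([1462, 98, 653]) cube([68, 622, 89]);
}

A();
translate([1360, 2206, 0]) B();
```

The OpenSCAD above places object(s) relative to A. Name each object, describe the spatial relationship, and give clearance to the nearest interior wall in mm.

A is a house frame. B is a table. The table sits inside the house frame, centred. The clearance to the nearest interior wall is 1224 mm.

Clearances: x = 1224, y = 2070; minimum 1224 mm.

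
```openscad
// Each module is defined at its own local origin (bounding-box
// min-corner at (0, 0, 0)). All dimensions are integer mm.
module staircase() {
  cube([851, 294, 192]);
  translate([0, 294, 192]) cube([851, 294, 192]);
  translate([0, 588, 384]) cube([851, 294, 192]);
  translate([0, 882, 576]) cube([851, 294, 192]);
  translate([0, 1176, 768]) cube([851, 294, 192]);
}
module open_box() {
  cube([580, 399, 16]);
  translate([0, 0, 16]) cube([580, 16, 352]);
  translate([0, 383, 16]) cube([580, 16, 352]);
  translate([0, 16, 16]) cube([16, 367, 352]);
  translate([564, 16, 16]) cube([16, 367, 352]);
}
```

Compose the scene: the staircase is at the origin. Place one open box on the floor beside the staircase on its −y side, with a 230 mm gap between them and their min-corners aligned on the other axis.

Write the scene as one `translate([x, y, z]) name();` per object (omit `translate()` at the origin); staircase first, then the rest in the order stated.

staircase();
translate([0, -629, 0]) open_box();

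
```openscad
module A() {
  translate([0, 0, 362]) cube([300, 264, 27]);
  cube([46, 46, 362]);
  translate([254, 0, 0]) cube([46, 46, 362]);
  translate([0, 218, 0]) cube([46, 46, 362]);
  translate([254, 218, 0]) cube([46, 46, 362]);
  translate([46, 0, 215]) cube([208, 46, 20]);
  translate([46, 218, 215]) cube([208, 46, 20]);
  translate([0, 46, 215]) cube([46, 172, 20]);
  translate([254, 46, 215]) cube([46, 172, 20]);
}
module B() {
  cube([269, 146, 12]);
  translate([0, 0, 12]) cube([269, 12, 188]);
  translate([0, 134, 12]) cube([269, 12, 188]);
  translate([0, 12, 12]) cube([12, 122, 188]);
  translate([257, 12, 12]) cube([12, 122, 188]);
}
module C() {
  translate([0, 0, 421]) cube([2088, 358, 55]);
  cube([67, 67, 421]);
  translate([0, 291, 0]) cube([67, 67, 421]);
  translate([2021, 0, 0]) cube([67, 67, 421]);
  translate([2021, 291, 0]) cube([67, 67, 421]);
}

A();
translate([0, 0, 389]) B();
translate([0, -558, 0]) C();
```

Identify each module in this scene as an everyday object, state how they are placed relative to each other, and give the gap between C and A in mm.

A is a stool. B is an open box. C is a bench. The open box is on top of the stool. The bench is on the floor beside the stool on its −y side. The gap between the bench and the stool is 200 mm.

The bench's nearest face is 200 mm from the stool's −y face.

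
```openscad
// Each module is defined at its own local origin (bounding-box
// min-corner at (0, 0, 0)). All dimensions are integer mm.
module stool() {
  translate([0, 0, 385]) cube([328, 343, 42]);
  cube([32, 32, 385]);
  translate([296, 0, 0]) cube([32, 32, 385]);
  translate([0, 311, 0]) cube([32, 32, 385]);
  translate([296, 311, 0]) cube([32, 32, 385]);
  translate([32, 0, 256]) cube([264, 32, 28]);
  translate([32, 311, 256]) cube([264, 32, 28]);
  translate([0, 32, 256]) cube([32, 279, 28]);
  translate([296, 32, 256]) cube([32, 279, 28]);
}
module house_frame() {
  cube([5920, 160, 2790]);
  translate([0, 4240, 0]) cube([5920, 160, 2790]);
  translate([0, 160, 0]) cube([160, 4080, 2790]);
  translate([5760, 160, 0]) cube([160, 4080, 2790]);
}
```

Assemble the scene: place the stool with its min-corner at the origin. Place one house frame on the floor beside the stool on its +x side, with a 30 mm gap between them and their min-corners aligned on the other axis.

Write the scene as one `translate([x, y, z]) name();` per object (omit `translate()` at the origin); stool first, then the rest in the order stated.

stool();
translate([358, 0, 0]) house_frame();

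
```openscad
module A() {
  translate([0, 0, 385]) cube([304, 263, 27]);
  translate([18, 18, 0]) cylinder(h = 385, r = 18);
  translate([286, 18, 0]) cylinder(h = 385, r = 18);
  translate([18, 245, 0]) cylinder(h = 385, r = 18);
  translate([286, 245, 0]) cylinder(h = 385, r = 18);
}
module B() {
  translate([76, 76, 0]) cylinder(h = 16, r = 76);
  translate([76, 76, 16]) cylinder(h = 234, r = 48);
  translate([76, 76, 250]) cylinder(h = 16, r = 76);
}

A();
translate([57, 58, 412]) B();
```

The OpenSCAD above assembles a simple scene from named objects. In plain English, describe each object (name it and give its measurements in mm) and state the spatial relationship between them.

A is a four-legged stool. The seat is a 304×263×27 mm slab whose top surface is at z = 412 mm; four round legs, each 36 mm in diameter, run from the floor (z = 0) to the underside of the seat, each leg's axis is inset half a diameter from the nearest pair of seat edges (so the leg's bounding box is flush with the corner).

B is a spool: two coaxial disc flanges of radius 76 mm and thickness 16 mm, joined by a core cylinder of radius 48 mm and height 234 mm. The lower flange rests on z = 0 and the three cylinders share a vertical axis.

The spool is on top of the stool.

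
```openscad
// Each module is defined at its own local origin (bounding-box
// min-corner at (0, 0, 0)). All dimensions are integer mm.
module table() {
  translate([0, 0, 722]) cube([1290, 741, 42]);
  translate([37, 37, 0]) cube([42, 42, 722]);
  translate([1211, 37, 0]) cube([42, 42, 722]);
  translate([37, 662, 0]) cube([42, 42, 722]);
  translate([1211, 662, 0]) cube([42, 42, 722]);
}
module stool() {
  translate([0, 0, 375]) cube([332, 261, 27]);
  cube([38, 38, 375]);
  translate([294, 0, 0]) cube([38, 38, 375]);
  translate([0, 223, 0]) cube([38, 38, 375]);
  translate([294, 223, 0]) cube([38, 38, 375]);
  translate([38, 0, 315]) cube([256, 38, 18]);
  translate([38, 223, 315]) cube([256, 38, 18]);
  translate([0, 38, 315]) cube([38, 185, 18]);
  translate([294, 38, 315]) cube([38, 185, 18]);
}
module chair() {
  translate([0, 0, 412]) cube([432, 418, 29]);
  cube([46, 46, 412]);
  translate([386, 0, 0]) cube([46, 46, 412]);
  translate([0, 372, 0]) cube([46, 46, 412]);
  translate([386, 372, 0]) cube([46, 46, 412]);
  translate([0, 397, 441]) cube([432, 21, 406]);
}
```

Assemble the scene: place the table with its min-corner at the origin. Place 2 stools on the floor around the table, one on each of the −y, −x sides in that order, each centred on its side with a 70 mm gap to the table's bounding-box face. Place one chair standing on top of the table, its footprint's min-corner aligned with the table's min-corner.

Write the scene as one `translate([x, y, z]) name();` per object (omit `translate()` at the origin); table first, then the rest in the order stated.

table();
translate([479, -331, 0]) stool();
translate([-402, 240, 0]) stool();
translate([0, 0, 764]) chair();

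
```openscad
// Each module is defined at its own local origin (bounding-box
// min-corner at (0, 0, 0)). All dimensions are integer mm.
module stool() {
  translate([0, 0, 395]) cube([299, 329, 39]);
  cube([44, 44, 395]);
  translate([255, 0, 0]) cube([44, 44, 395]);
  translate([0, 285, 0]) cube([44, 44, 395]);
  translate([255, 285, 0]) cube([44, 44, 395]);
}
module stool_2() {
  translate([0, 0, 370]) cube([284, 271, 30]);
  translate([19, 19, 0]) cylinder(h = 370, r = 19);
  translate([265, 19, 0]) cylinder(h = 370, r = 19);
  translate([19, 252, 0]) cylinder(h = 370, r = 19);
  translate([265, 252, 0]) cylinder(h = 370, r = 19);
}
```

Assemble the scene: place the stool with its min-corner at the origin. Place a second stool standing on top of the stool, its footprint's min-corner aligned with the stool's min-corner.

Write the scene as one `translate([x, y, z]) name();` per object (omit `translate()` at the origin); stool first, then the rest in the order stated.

stool();
translate([0, 0, 434]) stool_2();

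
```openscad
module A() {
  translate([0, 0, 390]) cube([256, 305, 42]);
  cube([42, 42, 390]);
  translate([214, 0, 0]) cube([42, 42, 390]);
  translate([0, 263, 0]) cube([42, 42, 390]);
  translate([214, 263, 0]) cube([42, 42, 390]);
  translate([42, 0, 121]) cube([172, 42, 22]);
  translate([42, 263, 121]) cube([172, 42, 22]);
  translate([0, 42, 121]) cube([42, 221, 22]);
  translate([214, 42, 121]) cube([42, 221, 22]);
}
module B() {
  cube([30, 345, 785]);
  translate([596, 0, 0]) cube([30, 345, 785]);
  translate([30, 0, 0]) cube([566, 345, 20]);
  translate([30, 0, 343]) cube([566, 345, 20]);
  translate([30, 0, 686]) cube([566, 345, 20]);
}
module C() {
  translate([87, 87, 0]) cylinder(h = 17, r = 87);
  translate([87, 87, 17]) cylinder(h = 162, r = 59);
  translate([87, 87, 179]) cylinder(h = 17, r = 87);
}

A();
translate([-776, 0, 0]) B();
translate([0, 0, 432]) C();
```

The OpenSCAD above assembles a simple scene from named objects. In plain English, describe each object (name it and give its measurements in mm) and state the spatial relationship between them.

A is a four-legged stool. The seat is a 256×305×42 mm slab whose top surface is at z = 432 mm; four square legs, each 42×42 mm in cross-section, run from the floor (z = 0) to the underside of the seat, each flush with a corner of the seat. Four stretchers, 42 mm wide and 22 mm tall, connect adjacent legs with their undersides at z = 121 mm, each running between the inner faces of the legs it joins and aligned with the legs' outer faces on the other axis.

B is a bookshelf 626 mm wide overall, 345 mm deep and 785 mm tall. The two sides are 30 mm thick vertical panels. 3 horizontal shelves of 20 mm thickness span between the inner faces of the sides; the lowest shelf sits on the floor and shelves are stacked with a clear vertical gap of 323 mm between each pair.

C is a spool: two coaxial disc flanges of radius 87 mm and thickness 17 mm, joined by a core cylinder of radius 59 mm and height 162 mm. The lower flange rests on z = 0 and the three cylinders share a vertical axis.

The bookshelf is on the floor beside the stool on its −x side. The spool is on top of the stool.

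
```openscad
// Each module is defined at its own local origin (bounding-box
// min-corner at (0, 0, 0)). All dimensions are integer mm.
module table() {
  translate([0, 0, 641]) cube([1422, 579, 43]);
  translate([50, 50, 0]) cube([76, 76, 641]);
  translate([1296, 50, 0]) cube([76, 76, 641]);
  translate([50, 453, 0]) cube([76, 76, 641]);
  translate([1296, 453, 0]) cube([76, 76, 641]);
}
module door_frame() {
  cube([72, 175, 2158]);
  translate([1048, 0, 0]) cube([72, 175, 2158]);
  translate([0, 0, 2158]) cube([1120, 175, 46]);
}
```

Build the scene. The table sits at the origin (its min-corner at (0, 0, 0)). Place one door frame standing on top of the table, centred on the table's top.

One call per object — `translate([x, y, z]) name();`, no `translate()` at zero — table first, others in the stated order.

table();
translate([151, 202, 684]) door_frame();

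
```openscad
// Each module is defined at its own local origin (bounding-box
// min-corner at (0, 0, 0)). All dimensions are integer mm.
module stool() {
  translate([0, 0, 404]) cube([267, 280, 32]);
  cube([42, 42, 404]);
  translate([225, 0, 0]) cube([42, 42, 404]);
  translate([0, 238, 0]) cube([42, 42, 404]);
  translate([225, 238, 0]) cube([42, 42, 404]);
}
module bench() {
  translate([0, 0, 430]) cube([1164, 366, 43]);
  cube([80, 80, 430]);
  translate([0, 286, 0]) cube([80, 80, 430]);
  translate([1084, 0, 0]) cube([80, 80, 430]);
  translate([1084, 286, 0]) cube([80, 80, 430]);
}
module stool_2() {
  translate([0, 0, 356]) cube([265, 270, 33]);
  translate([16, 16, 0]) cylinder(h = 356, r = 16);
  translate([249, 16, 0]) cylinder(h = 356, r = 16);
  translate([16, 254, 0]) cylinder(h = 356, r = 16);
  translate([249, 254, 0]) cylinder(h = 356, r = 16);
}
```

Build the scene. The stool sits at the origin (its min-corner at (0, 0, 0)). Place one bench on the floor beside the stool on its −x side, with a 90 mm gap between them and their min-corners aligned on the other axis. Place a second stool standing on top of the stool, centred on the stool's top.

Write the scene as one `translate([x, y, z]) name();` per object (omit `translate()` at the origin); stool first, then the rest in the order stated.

stool();
translate([-1254, 0, 0]) bench();
translate([1, 5, 436]) stool_2();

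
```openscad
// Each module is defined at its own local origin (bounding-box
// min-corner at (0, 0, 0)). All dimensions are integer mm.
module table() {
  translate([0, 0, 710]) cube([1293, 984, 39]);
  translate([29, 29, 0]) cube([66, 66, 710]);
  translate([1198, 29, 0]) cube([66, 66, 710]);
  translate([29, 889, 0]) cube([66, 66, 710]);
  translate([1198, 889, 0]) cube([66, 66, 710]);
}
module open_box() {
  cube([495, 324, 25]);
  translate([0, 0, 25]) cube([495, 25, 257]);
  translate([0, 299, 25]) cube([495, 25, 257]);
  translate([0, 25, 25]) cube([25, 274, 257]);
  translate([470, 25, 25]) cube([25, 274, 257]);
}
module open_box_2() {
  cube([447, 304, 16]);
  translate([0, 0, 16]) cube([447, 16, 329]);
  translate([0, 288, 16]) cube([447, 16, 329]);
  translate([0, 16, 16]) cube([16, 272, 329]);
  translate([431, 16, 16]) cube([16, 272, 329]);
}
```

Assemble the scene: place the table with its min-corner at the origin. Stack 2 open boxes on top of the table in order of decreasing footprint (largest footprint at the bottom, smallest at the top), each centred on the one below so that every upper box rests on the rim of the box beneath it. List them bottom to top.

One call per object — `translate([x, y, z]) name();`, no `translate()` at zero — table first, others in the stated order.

table();
translate([399, 330, 749]) open_box();
translate([423, 340, 1031]) open_box_2();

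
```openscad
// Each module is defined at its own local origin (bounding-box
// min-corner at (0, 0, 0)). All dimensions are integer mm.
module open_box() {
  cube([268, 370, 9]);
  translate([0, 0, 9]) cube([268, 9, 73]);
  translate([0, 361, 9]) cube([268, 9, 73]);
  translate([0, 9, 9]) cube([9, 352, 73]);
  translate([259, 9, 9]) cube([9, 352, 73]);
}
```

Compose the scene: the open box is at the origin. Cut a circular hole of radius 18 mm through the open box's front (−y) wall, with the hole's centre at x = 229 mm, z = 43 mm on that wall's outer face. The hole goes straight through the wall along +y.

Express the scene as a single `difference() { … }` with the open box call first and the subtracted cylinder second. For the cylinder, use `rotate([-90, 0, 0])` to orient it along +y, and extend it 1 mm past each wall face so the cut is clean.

difference() {
  open_box();
  translate([229, -1, 43]) rotate([-90, 0, 0]) cylinder(h = 11, r = 18);
}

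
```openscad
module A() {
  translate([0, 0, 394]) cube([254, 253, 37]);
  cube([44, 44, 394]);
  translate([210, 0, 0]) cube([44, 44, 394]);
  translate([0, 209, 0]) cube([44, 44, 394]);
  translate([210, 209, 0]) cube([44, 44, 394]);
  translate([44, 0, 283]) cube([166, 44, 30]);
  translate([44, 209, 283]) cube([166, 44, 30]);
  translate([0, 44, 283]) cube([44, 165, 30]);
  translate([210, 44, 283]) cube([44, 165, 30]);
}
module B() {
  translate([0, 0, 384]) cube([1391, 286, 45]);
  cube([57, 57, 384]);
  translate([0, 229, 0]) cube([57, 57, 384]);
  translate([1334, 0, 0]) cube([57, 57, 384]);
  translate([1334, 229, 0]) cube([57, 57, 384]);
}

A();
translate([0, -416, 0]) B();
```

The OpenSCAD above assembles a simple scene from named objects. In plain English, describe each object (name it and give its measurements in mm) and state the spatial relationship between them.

A is a four-legged stool. The seat is a 254×253×37 mm slab whose top surface is at z = 431 mm; four square legs, each 44×44 mm in cross-section, run from the floor (z = 0) to the underside of the seat, each flush with a corner of the seat. Four stretchers, 44 mm wide and 30 mm tall, connect adjacent legs with their undersides at z = 283 mm, each running between the inner faces of the legs it joins and aligned with the legs' outer faces on the other axis.

B is a long wooden bench with a 1391 mm (x) × 286 mm (y) seat, 45 mm thick, its top surface 429 mm above the floor. Four 57 mm square legs at the seat corners, flush with the edges, run from z = 0 to the seat underside.

The bench is on the floor beside the stool on its −y side.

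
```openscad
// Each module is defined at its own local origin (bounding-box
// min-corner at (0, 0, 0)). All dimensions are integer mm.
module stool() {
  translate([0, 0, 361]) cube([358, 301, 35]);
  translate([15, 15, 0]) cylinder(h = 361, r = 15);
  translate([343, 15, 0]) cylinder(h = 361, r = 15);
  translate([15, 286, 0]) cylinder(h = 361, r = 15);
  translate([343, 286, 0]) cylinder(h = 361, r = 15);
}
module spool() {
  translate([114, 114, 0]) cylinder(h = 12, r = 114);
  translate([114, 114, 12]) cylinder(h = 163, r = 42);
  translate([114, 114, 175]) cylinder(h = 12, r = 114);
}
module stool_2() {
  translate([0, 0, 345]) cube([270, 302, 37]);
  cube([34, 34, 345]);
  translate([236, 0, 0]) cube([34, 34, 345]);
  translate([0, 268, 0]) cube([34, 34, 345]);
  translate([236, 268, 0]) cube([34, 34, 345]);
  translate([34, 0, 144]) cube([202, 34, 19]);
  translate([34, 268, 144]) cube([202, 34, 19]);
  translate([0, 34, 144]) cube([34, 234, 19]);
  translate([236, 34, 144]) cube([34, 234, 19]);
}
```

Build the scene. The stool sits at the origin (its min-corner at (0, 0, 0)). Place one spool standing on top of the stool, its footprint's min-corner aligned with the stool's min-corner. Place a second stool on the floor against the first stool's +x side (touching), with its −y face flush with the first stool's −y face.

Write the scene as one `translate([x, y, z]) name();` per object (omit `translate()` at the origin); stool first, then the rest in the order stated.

stool();
translate([0, 0, 396]) spool();
translate([358, 0, 0]) stool_2();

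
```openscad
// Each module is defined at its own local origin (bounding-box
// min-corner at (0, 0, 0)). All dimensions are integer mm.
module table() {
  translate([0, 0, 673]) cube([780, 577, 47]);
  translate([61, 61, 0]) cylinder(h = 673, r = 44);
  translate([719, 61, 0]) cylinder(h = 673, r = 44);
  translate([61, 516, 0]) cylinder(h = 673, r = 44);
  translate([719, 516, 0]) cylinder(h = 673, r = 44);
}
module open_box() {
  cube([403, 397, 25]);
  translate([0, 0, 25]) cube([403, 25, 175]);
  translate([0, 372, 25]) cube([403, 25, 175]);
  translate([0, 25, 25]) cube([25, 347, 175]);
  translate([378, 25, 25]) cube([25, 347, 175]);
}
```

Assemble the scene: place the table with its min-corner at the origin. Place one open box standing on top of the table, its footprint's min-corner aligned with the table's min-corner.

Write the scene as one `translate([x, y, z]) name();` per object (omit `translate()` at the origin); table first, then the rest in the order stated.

table();
translate([0, 0, 720]) open_box();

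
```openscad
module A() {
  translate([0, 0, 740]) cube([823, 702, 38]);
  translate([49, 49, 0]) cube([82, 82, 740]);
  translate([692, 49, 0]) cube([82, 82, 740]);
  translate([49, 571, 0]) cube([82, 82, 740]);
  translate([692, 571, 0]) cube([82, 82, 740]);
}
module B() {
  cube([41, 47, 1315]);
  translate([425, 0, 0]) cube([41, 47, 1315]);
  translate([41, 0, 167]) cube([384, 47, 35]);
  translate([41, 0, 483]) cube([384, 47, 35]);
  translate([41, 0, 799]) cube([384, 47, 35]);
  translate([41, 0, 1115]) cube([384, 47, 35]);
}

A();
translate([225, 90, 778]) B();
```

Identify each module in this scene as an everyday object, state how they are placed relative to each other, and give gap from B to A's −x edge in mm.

The ladder's min-x is at 225; the table's min-x is 0; gap = 225 mm.

A is a table. B is a ladder. The ladder is on top of the table. The gap from the ladder to the table's −x edge is 225 mm.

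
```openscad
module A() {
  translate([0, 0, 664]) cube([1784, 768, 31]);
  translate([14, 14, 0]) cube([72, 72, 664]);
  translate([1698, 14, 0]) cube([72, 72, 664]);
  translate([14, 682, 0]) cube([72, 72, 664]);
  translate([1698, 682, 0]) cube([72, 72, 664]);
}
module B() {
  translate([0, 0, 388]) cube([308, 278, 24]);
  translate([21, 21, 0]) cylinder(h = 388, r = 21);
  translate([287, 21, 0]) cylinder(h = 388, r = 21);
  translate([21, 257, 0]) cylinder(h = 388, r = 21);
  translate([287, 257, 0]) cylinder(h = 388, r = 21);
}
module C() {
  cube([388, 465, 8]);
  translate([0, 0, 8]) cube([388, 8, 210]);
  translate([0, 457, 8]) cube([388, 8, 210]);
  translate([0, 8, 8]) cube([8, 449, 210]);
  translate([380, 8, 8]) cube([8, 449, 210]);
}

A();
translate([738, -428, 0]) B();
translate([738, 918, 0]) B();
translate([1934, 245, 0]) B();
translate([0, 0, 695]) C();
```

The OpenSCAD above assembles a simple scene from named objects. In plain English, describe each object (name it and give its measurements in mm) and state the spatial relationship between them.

A is a table with a 1784×768 mm rectangular top, 31 mm thick, top surface at z = 695 mm, supported by four 72×72 mm square legs, each inset 14 mm from the nearest pair of top edges, running from the floor.

B is a four-legged stool. The seat is 308×278 mm, 24 mm thick, top at z = 412 mm. It stands on four round legs, each 42 mm in diameter, from z = 0 to the seat underside, each leg's axis is inset half a diameter from the nearest pair of seat edges (so the leg's bounding box is flush with the corner).

C is an open-topped rectangular box: outside dimensions 388×465×218 mm, with a uniform wall and base thickness of 8 mm. The base is a full 388×465 slab on the floor; four walls sit on top of the base. The front and back walls (the −y and +y sides) span the full width; the two side walls fit between them.

Three stools sit around the table at the −y, +y, +x sides. The open box is on top of the table.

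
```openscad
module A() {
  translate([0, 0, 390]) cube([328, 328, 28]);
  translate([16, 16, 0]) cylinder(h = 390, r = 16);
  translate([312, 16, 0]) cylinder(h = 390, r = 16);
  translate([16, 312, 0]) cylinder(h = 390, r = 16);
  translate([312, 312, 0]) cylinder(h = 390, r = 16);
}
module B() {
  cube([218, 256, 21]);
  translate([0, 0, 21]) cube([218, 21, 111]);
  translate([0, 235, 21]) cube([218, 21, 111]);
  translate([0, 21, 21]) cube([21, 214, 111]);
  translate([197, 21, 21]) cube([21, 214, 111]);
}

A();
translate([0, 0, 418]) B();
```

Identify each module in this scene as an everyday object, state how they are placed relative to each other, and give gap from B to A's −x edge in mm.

The open box's min-x is at 0; the stool's min-x is 0; gap = 0 mm.

A is a stool. B is an open box. The open box is on top of the stool. The gap from the open box to the stool's −x edge is 0 mm.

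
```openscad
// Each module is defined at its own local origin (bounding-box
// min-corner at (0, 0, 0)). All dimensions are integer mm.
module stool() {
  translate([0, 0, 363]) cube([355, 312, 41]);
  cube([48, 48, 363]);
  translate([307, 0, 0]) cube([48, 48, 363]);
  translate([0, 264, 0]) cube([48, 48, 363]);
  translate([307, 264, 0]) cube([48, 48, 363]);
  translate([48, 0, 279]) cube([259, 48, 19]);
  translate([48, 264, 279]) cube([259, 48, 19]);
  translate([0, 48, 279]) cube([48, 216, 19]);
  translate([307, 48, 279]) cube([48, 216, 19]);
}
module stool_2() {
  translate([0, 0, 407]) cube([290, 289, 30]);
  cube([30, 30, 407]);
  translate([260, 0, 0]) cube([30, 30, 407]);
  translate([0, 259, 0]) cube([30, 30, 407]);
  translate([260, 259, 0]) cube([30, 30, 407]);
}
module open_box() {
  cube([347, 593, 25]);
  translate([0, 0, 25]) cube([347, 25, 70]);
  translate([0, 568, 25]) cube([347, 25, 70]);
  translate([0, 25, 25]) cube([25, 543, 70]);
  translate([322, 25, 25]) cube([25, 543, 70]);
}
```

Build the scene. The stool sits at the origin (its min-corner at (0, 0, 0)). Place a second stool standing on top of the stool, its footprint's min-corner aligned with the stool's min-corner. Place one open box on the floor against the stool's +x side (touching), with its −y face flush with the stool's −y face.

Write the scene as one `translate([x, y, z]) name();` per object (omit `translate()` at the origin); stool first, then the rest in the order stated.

stool();
translate([0, 0, 404]) stool_2();
translate([355, 0, 0]) open_box();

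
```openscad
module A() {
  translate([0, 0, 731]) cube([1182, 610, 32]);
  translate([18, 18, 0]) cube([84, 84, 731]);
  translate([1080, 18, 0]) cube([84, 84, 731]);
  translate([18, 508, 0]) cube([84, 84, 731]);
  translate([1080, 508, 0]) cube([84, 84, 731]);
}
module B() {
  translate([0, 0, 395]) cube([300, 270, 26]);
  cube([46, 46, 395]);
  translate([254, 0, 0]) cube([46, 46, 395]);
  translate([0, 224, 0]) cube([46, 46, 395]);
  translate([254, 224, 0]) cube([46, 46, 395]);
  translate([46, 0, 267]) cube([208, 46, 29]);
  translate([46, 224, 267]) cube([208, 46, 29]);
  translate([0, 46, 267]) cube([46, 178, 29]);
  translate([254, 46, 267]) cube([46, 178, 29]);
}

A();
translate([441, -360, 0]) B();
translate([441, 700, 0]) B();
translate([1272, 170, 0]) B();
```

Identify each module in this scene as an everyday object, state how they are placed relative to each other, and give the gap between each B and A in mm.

A is a table. B is a stool. Three stools sit around the table at the −y, +y, +x sides. The gap between each stool and the table is 90 mm.

Each stool's nearest face is 90 mm from the table's bounding box.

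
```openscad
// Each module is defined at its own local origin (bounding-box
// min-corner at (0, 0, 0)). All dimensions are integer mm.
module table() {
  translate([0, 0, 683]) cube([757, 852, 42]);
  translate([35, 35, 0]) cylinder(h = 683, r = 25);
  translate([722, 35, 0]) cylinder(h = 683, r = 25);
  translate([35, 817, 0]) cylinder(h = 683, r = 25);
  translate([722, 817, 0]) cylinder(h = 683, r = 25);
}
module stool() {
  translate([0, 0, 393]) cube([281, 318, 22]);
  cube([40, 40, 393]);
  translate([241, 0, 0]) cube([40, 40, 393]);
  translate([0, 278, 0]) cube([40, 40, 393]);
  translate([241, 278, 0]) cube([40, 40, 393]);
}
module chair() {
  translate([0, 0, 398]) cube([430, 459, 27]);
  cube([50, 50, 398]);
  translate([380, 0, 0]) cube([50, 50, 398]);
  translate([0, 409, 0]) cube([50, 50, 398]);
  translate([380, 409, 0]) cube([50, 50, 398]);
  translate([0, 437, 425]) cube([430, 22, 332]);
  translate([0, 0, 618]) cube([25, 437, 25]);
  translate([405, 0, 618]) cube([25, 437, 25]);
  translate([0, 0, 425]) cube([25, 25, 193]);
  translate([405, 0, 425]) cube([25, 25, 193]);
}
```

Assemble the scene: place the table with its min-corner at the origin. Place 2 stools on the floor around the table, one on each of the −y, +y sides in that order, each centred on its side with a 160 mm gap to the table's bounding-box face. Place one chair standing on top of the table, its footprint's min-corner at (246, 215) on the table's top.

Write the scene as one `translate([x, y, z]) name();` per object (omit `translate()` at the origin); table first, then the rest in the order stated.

table();
translate([238, -478, 0]) stool();
translate([238, 1012, 0]) stool();
translate([246, 215, 725]) chair();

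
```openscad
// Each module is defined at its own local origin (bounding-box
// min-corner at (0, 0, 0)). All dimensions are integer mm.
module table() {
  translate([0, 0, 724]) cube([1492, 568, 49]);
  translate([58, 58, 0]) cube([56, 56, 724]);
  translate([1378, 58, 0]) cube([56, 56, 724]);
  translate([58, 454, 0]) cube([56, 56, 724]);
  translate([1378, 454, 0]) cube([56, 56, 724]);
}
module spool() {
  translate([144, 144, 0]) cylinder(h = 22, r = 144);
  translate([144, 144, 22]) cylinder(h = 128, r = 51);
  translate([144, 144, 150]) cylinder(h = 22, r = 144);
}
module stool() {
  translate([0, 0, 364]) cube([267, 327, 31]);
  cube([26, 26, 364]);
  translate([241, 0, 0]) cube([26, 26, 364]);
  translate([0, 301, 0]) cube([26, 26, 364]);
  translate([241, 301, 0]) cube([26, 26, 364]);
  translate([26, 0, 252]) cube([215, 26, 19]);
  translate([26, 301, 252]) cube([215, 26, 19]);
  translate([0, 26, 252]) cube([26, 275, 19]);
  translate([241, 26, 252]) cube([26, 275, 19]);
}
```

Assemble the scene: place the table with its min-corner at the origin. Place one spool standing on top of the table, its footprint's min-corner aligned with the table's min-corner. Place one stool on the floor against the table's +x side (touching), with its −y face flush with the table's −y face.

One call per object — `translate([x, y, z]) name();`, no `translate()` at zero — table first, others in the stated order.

table();
translate([0, 0, 773]) spool();
translate([1492, 0, 0]) stool();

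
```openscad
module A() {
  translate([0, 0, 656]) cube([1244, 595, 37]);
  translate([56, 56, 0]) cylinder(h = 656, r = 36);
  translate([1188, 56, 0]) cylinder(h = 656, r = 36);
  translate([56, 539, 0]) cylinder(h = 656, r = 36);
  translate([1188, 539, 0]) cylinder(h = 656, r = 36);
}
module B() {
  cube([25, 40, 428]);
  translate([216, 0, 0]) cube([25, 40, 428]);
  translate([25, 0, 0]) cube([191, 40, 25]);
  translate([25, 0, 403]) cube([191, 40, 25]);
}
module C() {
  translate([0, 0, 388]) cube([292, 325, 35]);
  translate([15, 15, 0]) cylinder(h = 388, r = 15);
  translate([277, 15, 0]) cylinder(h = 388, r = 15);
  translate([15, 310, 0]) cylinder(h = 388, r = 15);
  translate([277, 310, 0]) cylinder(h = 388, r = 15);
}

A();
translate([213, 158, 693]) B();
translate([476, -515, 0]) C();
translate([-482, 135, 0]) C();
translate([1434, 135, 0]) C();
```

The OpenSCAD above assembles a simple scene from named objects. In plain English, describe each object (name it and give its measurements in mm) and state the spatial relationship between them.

A is a rectangular dining table. The top is 1244×595×37 mm with its upper surface at z = 693 mm. It stands on four round legs of 72 mm diameter, each leg's bounding box inset 20 mm from the nearest pair of top edges, running from the floor to the underside of the top.

B is a picture frame with a 191×378 mm rectangular opening (x by z) and a uniform 25 mm border on every side. Frame depth is 40 mm along y. It is built from two vertical stiles running the full outside height and two horizontal rails spanning the gap between the stiles.

C is a four-legged stool. The seat is a 292×325×35 mm slab whose top surface is at z = 423 mm; four round legs, each 30 mm in diameter, run from the floor (z = 0) to the underside of the seat, each leg's axis is inset half a diameter from the nearest pair of seat edges (so the leg's bounding box is flush with the corner).

The picture frame is on top of the table. Three stools sit around the table at the −y, −x, +x sides.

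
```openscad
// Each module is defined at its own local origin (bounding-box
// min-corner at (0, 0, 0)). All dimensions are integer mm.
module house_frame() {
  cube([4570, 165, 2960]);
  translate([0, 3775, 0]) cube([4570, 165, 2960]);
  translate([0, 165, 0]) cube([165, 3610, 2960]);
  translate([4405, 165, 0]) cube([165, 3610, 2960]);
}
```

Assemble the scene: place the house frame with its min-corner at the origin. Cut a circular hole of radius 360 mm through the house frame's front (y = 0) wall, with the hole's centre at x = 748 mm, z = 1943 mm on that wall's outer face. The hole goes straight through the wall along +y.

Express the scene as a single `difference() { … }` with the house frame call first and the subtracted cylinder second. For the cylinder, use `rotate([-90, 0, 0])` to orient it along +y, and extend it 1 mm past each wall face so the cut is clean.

difference() {
  house_frame();
  translate([748, -1, 1943]) rotate([-90, 0, 0]) cylinder(h = 167, r = 360);
}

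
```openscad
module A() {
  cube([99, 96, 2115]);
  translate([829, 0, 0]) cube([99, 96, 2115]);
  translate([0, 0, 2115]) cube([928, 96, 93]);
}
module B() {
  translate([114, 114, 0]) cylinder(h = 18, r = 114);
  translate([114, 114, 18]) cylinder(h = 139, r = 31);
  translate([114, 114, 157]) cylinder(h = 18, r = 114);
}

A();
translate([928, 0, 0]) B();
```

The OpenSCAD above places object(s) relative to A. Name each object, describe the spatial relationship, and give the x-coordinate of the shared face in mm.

A is a door frame. B is a spool. The spool is against the door frame's +x side, with their −y faces flush. The x-coordinate of the shared face is 928 mm.

The door frame's +x face and the spool's −x face are both at x = 928 mm.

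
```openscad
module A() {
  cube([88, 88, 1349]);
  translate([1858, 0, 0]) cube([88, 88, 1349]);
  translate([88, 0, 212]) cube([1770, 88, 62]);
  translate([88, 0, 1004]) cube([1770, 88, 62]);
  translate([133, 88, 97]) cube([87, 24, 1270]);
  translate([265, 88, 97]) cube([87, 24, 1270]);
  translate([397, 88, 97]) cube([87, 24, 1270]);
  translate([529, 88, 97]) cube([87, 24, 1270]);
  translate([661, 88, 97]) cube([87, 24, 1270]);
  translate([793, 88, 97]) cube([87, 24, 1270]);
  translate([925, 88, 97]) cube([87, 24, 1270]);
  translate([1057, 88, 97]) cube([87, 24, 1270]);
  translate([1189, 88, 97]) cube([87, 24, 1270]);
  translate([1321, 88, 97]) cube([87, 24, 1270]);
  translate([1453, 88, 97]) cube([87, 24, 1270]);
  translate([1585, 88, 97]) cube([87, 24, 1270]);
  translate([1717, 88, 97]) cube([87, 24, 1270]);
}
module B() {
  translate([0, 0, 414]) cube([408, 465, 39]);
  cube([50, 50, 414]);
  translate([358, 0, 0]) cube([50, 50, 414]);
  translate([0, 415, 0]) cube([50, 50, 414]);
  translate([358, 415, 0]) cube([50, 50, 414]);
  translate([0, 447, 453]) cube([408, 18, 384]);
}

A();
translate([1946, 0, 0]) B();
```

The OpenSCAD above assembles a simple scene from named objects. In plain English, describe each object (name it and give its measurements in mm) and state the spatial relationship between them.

A is a fence section. Two 88×88 mm posts, 1349 mm tall, stand on the floor with a clear span of 1770 mm between their inner faces. Two horizontal rails of 88×62 mm section span the gap between the posts with their undersides at z = 212 mm and z = 1004 mm, flush with the posts' −y face. 13 pickets, each 87 mm wide, 24 mm thick and 1270 mm tall, are fixed to the +y face of the rails with their bottoms at z = 97 mm, evenly spaced across the span with equal gaps (rounded down to the nearest mm) at the −x end and between each pair — any rounding remainder accumulates at the +x end.

B is a chair: 408×465 mm seat, 39 mm thick, top at z = 453 mm, on four 50 mm square corner legs flush with the seat edges. A 18 mm thick backrest slab spans the full seat width, extending 384 mm above the seat top, its back face flush with the seat's +y edge.

The chair is against the fence section's +x side, with their −y faces flush.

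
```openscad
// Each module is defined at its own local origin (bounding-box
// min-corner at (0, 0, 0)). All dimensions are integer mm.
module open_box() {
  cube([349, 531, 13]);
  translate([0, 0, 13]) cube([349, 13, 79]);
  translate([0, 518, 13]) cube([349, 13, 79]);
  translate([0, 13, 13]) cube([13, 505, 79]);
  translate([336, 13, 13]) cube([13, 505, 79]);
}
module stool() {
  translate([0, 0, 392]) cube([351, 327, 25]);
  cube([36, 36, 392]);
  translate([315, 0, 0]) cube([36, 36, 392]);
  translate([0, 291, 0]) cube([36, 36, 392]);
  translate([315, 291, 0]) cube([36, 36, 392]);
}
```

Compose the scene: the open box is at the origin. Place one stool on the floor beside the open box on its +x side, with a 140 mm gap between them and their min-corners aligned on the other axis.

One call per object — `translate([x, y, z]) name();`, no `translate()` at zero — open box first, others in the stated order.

open_box();
translate([489, 0, 0]) stool();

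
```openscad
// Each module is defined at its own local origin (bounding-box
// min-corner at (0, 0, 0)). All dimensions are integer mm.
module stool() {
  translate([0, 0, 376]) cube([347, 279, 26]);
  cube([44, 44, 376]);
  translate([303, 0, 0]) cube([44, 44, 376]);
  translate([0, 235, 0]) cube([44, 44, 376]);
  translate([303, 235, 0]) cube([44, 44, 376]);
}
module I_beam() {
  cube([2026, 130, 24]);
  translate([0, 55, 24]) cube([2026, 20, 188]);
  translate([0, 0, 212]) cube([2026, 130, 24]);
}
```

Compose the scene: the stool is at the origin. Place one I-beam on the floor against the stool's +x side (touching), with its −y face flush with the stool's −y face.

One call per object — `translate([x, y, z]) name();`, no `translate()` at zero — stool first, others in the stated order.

stool();
translate([347, 0, 0]) I_beam();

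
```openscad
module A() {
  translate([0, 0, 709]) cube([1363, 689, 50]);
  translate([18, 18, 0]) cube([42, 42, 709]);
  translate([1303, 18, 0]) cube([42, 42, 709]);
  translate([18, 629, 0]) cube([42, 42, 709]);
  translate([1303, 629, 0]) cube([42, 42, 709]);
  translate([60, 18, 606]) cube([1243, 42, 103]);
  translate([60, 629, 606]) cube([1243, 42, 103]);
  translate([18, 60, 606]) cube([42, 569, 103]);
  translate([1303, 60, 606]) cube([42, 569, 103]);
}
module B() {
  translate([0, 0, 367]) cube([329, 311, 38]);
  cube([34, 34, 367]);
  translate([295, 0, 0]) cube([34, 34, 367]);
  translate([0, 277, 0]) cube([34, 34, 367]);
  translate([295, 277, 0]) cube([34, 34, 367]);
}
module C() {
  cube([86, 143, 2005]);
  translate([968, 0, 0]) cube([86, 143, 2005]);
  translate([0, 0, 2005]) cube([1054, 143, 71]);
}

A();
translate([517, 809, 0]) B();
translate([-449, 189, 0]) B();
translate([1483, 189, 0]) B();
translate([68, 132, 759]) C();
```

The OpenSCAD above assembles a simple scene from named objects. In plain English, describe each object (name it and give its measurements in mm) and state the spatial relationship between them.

A is a table: top 1363 mm (x) × 689 mm (y), 50 mm thick, upper face at z = 759 mm, on four 42×42 mm square legs, each inset 18 mm from the nearest pair of top edges, running from z = 0 to the bottom of the top. Four apron rails, 42 mm thick and 103 mm tall, run between adjacent legs with their top edges flush with the underside of the top and their outer faces flush with the legs' outer faces.

B is a four-legged stool. The seat is 329×311 mm, 38 mm thick, top at z = 405 mm. It stands on four square legs, each 34×34 mm in cross-section, from z = 0 to the seat underside, each flush with a corner of the seat.

C is a door frame. The clear opening is 882 mm wide and 2005 mm high. Two 86 mm wide jambs, 143 mm deep, stand either side of the opening from the floor to the top of the opening. A 71 mm thick head sits across the top of both jambs, spanning the full outside width of the frame.

Three stools sit around the table at the +y, −x, +x sides. The door frame is on top of the table.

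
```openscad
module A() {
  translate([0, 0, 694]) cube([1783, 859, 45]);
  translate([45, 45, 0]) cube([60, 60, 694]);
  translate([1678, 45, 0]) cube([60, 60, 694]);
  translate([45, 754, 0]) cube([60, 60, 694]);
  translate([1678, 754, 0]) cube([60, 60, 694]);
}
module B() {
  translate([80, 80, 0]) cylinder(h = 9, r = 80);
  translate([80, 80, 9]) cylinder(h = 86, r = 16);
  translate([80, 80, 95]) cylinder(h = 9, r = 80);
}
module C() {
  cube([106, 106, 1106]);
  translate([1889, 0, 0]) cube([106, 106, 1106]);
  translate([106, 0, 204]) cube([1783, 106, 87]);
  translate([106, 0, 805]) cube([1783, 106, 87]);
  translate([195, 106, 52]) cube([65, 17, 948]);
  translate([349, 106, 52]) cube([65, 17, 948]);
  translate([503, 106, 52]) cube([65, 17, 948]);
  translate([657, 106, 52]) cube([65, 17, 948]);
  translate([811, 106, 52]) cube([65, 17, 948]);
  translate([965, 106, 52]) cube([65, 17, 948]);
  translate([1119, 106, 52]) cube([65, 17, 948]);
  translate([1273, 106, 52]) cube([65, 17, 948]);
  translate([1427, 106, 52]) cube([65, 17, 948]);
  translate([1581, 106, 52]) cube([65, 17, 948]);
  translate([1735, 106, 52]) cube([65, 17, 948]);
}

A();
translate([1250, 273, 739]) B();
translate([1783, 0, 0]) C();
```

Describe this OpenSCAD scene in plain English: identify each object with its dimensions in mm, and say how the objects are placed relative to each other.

A is a table: top 1783 mm (x) × 859 mm (y), 45 mm thick, upper face at z = 739 mm, on four 60×60 mm square legs, each inset 45 mm from the nearest pair of top edges, running from z = 0 to the bottom of the top.

B is a spool: two coaxial disc flanges of radius 80 mm and thickness 9 mm, joined by a core cylinder of radius 16 mm and height 86 mm. The lower flange rests on z = 0 and the three cylinders share a vertical axis.

C is a fence section. Two 106×106 mm posts, 1106 mm tall, stand on the floor with a clear span of 1783 mm between their inner faces. Two horizontal rails of 106×87 mm section span the gap between the posts with their undersides at z = 204 mm and z = 805 mm, flush with the posts' −y face. 11 pickets, each 65 mm wide, 17 mm thick and 948 mm tall, are fixed to the +y face of the rails with their bottoms at z = 52 mm, evenly spaced across the span with equal gaps (rounded down to the nearest mm) at the −x end and between each pair — any rounding remainder accumulates at the +x end.

The spool is on top of the table. The fence section is against the table's +x side, with their −y faces flush.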